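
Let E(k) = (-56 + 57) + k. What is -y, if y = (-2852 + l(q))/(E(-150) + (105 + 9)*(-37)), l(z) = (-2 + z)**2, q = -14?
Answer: -236/397 ≈ -0.59446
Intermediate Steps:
E(k) = 1 + k
y = 236/397 (y = (-2852 + (-2 - 14)**2)/((1 - 150) + (105 + 9)*(-37)) = (-2852 + (-16)**2)/(-149 + 114*(-37)) = (-2852 + 256)/(-149 - 4218) = -2596/(-4367) = -2596*(-1/4367) = 236/397 ≈ 0.59446)
-y = -1*236/397 = -236/397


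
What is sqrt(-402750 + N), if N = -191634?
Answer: 4*I*sqrt(37149) ≈ 770.96*I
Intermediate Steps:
sqrt(-402750 + N) = sqrt(-402750 - 191634) = sqrt(-594384) = 4*I*sqrt(37149)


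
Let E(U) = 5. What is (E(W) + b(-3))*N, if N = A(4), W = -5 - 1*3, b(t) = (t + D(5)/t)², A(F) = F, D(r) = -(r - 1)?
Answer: 280/9 ≈ 31.111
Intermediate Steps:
D(r) = 1 - r (D(r) = -(-1 + r) = 1 - r)
b(t) = (t - 4/t)² (b(t) = (t + (1 - 1*5)/t)² = (t + (1 - 5)/t)² = (t - 4/t)²)
W = -8 (W = -5 - 3 = -8)
N = 4
(E(W) + b(-3))*N = (5 + (-4 + (-3)²)²/(-3)²)*4 = (5 + (-4 + 9)²/9)*4 = (5 + (⅑)*5²)*4 = (5 + (⅑)*25)*4 = (5 + 25/9)*4 = (70/9)*4 = 280/9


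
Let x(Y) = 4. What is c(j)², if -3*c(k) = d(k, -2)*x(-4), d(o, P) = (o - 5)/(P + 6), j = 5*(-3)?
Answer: 400/9 ≈ 44.444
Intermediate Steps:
j = -15
d(o, P) = (-5 + o)/(6 + P)
c(k) = 5/3 - k/3 (c(k) = -(-5 + k)/(6 - 2)*4/3 = -(-5 + k)/4*4/3 = -(-5/4 + k/4)*4/3 = -(-5 + k)/3 = 5/3 - k/3)
c(j)² = (5/3 - ⅓*(-15))² = (5/3 + 5)² = (20/3)² = 400/9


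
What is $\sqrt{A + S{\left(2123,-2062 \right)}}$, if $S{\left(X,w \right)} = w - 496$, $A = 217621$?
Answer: $\sqrt{215063} \approx 463.75$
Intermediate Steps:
$S{\left(X,w \right)} = -496 + w$
$\sqrt{A + S{\left(2123,-2062 \right)}} = \sqrt{217621 - 2558} = \sqrt{215063}$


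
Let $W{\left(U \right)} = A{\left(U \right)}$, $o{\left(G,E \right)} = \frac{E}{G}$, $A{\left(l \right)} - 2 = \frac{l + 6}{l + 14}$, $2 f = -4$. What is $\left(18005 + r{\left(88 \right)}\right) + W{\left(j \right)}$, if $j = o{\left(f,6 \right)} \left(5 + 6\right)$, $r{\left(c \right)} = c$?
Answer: $\frac{343832}{19} \approx 18096.0$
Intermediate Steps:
$f = -2$ ($f = \frac{1}{2} \left(-4\right) = -2$)
$A{\left(l \right)} = 2 + \frac{6 + l}{14 + l}$ ($A{\left(l \right)} = 2 + \frac{l + 6}{l + 14} = 2 + \frac{6 + l}{14 + l}$)
$j = -33$ ($j = \frac{6}{-2} \left(5 + 6\right) = 6 \left(- \frac{1}{2}\right) 11 = \left(-3\right) 11 = -33$)
$W{\left(U \right)} = \frac{34 + 3 U}{14 + U}$
$\left(18005 + r{\left(88 \right)}\right) + W{\left(j \right)} = \left(18005 + 88\right) + \frac{34 + 3 \left(-33\right)}{14 - 33} = 18093 + \frac{34 - 99}{-19} = 18093 - - \frac{65}{19} = 18093 + \frac{65}{19} = \frac{343832}{19}$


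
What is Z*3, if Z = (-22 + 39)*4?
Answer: 204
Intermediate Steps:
Z = 68 (Z = 17*4 = 68)
Z*3 = 68*3 = 204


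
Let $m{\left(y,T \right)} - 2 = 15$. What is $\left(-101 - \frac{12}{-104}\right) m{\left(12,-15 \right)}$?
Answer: $- \frac{44591}{26} \approx -1715.0$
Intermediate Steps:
$m{\left(y,T \right)} = 17$ ($m{\left(y,T \right)} = 2 + 15 = 17$)
$\left(-101 - \frac{12}{-104}\right) m{\left(12,-15 \right)} = \left(-101 - \frac{12}{-104}\right) 17 = \left(-101 - 12 \left(- \frac{1}{104}\right)\right) 17 = \left(-101 - - \frac{3}{26}\right) 17 = \left(-101 + \frac{3}{26}\right) 17 = \left(- \frac{2623}{26}\right) 17 = - \frac{44591}{26}$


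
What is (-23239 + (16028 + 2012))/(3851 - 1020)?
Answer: -5199/2831 ≈ -1.8365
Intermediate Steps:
(-23239 + (16028 + 2012))/(3851 - 1020) = (-23239 + 18040)/2831 = -5199*1/2831 = -5199/2831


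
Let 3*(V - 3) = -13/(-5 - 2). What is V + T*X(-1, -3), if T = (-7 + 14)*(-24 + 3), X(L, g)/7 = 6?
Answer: -129578/21 ≈ -6170.4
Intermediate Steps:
X(L, g) = 42 (X(L, g) = 7*6 = 42)
T = -147 (T = 7*(-21) = -147)
V = 76/21 (V = 3 + (-13/(-5 - 2))/3 = 3 + (-13/(-7))/3 = 3 + (-⅐*(-13))/3 = 3 + (⅓)*(13/7) = 3 + 13/21 = 76/21 ≈ 3.6190)
V + T*X(-1, -3) = 76/21 - 147*42 = 76/21 - 6174 = -129578/21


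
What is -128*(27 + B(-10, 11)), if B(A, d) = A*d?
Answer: 10624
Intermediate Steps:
-128*(27 + B(-10, 11)) = -128*(27 - 10*11) = -128*(27 - 110) = -128*(-83) = 10624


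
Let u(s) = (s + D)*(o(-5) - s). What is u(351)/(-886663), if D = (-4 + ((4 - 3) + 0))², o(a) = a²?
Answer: 117360/886663 ≈ 0.13236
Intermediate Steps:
D = 9 (D = (-4 + (1 + 0))² = (-4 + 1)² = (-3)² = 9)
u(s) = (9 + s)*(25 - s) (u(s) = (s + 9)*((-5)² - s) = (9 + s)*(25 - s))
u(351)/(-886663) = (225 - 1*351² + 16*351)/(-886663) = (225 - 1*123201 + 5616)*(-1/886663) = (225 - 123201 + 5616)*(-1/886663) = -117360*(-1/886663) = 117360/886663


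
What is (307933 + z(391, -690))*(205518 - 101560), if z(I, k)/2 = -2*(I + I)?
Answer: 31686918190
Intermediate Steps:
z(I, k) = -8*I (z(I, k) = 2*(-2*(I + I)) = 2*(-4*I) = -8*I)
(307933 + z(391, -690))*(205518 - 101560) = (307933 - 8*391)*(205518 - 101560) = (307933 - 3128)*103958 = 304805*103958 = 31686918190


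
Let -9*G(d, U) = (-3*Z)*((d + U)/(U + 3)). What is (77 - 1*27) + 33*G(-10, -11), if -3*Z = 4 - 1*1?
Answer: 169/8 ≈ 21.125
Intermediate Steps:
Z = -1 (Z = -(4 - 1*1)/3 = -(4 - 1)/3 = -⅓*3 = -1)
G(d, U) = -(U + d)/(3*(3 + U)) (G(d, U) = -(-3*(-1))*(d + U)/(U + 3)/9 = -(U + d)/(3 + U)/3 = -(U + d)/(3*(3 + U)))
(77 - 1*27) + 33*G(-10, -11) = (77 - 1*27) + 33*((-1*(-11) - 1*(-10))/(3*(3 - 11))) = (77 - 27) + 33*((⅓)*(11 + 10)/(-8)) = 50 + 33*((⅓)*(-⅛)*21) = 50 + 33*(-7/8) = 50 - 231/8 = 169/8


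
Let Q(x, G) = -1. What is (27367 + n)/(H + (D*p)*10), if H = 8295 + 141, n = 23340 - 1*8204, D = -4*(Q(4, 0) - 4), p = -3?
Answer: 42503/7836 ≈ 5.4241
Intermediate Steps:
D = 20 (D = -4*(-1 - 4) = -4*(-5) = 20)
n = 15136 (n = 23340 - 8204 = 15136)
H = 8436
(27367 + n)/(H + (D*p)*10) = (27367 + 15136)/(8436 + (20*(-3))*10) = 42503/(8436 - 60*10) = 42503/(8436 - 600) = 42503/7836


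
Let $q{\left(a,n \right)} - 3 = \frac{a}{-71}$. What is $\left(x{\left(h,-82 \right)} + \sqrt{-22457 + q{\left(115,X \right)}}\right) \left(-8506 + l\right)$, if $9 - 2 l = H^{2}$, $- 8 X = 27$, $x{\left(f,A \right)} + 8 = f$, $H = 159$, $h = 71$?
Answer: $-1331946 - \frac{21142 i \sqrt{113198779}}{71} \approx -1.3319 \cdot 10^{6} - 3.1682 \cdot 10^{6} i$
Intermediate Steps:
$x{\left(f,A \right)} = -8 + f$
$X = - \frac{27}{8}$ ($X = \left(- \frac{1}{8}\right) 27 = - \frac{27}{8} \approx -3.375$)
$l = -12636$ ($l = \frac{9}{2} - \frac{159^{2}}{2} = \frac{9}{2} - \frac{25281}{2} = -12636$)
$q{\left(a,n \right)} = 3 - \frac{a}{71}$ ($q{\left(a,n \right)} = 3 + \frac{a}{-71} = 3 + a \left(- \frac{1}{71}\right) = 3 - \frac{a}{71}$)
$\left(x{\left(h,-82 \right)} + \sqrt{-22457 + q{\left(115,X \right)}}\right) \left(-8506 + l\right) = \left(\left(-8 + 71\right) + \sqrt{-22457 + \left(3 - \frac{115}{71}\right)}\right) \left(-8506 - 12636\right) = \left(63 + \sqrt{-22457 + \left(3 - \frac{115}{71}\right)}\right) \left(-21142\right) = \left(63 + \sqrt{-22457 + \frac{98}{71}}\right) \left(-21142\right) = \left(63 + \sqrt{- \frac{1594349}{71}}\right) \left(-21142\right) = \left(63 + \frac{i \sqrt{113198779}}{71}\right) \left(-21142\right) = -1331946 - \frac{21142 i \sqrt{113198779}}{71}$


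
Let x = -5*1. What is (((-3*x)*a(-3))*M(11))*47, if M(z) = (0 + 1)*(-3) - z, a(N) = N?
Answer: 29610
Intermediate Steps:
M(z) = -3 - z (M(z) = 1*(-3) - z = -3 - z)
x = -5
(((-3*x)*a(-3))*M(11))*47 = ((-3*(-5)*(-3))*(-3 - 1*11))*47 = ((15*(-3))*(-3 - 11))*47 = -45*(-14)*47 = 630*47 = 29610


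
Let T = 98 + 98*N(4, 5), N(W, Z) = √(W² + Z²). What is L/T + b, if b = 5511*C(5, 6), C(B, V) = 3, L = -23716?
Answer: 330781/20 - 121*√41/20 ≈ 16500.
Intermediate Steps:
T = 98 + 98*√41 (T = 98 + 98*√(4² + 5²) = 98 + 98*√(16 + 25) = 98 + 98*√41 ≈ 725.51)
b = 16533 (b = 5511*3 = 16533)
L/T + b = -23716/(98 + 98*√41) + 16533 = 16533 - 23716/(98 + 98*√41)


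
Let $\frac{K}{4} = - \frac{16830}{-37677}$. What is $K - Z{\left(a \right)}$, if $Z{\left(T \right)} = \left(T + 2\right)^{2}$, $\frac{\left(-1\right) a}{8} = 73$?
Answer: $- \frac{4254012276}{12559} \approx -3.3872 \cdot 10^{5}$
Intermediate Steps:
$a = -584$ ($a = \left(-8\right) 73 = -584$)
$K = \frac{22440}{12559}$ ($K = 4 \left(- \frac{16830}{-37677}\right) = 4 \left(\left(-16830\right) \left(- \frac{1}{37677}\right)\right) = 4 \cdot \frac{5610}{12559} = \frac{22440}{12559} \approx 1.7868$)
$Z{\left(T \right)} = \left(2 + T\right)^{2}$
$K - Z{\left(a \right)} = \frac{22440}{12559} - \left(2 - 584\right)^{2} = \frac{22440}{12559} - \left(-582\right)^{2} = \frac{22440}{12559} - 338724 = - \frac{4254012276}{12559}$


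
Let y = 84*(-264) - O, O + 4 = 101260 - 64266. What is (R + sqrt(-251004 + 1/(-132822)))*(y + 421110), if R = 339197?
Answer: 122770318968 + 422268*I*sqrt(10041118302838)/7379 ≈ 1.2277e+11 + 1.8134e+8*I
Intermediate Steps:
O = 36990 (O = -4 + (101260 - 64266) = -4 + 36994 = 36990)
y = -59166 (y = 84*(-264) - 1*36990 = -22176 - 36990 = -59166)
(R + sqrt(-251004 + 1/(-132822)))*(y + 421110) = (339197 + sqrt(-251004 + 1/(-132822)))*(-59166 + 421110) = (339197 + sqrt(-251004 - 1/132822))*361944 = (339197 + sqrt(-33338853289/132822))*361944 = (339197 + 7*I*sqrt(10041118302838)/44274)*361944 = 122770318968 + 422268*I*sqrt(10041118302838)/7379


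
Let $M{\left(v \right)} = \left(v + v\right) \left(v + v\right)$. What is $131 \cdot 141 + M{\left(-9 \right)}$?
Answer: $18795$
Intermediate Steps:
$M{\left(v \right)} = 4 v^{2}$ ($M{\left(v \right)} = 2 v 2 v = 4 v^{2}$)
$131 \cdot 141 + M{\left(-9 \right)} = 131 \cdot 141 + 4 \left(-9\right)^{2} = 18471 + 4 \cdot 81 = 18471 + 324 = 18795$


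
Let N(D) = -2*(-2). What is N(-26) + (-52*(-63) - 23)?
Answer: 3257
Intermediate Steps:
N(D) = 4
N(-26) + (-52*(-63) - 23) = 4 + (-52*(-63) - 23) = 4 + (3276 - 23) = 4 + 3253 = 3257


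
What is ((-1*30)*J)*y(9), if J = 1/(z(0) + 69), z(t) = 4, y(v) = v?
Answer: -270/73 ≈ -3.6986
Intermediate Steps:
J = 1/73 (J = 1/(4 + 69) = 1/73 ≈ 0.013699)
((-1*30)*J)*y(9) = (-1*30*(1/73))*9 = -30*1/73*9 = -30/73*9 = -270/73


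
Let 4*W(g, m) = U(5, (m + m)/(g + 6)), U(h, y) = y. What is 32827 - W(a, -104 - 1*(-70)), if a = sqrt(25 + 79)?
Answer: 65651/2 + sqrt(26)/2 ≈ 32828.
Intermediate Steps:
a = 2*sqrt(26) (a = sqrt(104) = 2*sqrt(26) ≈ 10.198)
W(g, m) = m/(2*(6 + g)) (W(g, m) = ((m + m)/(g + 6))/4 = ((2*m)/(6 + g))/4 = (2*m/(6 + g))/4 = m/(2*(6 + g)))
32827 - W(a, -104 - 1*(-70)) = 32827 - (-104 - 1*(-70))/(2*(6 + 2*sqrt(26))) = 32827 - (-104 + 70)/(2*(6 + 2*sqrt(26))) = 32827 - (-34)/(2*(6 + 2*sqrt(26))) = 32827 - (-17)/(6 + 2*sqrt(26)) = 32827 + 17/(6 + 2*sqrt(26))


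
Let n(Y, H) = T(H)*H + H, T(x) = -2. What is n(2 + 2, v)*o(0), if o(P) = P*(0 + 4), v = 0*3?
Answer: 0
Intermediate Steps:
v = 0
n(Y, H) = -H (n(Y, H) = -2*H + H = -H)
o(P) = 4*P (o(P) = P*4 = 4*P)
n(2 + 2, v)*o(0) = (-1*0)*(4*0) = 0*0 = 0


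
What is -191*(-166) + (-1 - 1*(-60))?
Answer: 31765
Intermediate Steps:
-191*(-166) + (-1 - 1*(-60)) = 31706 + (-1 + 60) = 31706 + 59 = 31765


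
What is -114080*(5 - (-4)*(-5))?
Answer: 1711200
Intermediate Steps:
-114080*(5 - (-4)*(-5)) = -114080*(5 - 1*20) = -114080*(5 - 20) = -(-1711200) = -114080*(-15) = 1711200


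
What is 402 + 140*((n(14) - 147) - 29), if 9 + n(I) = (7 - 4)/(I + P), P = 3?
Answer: -433046/17 ≈ -25473.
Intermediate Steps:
n(I) = -9 + 3/(3 + I) (n(I) = -9 + (7 - 4)/(I + 3) = -9 + 3/(3 + I))
402 + 140*((n(14) - 147) - 29) = 402 + 140*((3*(-8 - 3*14)/(3 + 14) - 147) - 29) = 402 + 140*((3*(-8 - 42)/17 - 147) - 29) = 402 + 140*((3*(1/17)*(-50) - 147) - 29) = 402 + 140*((-150/17 - 147) - 29) = 402 + 140*(-2649/17 - 29) = 402 + 140*(-3142/17) = 402 - 439880/17 = -433046/17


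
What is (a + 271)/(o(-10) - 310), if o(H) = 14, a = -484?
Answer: 213/296 ≈ 0.71959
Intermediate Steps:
(a + 271)/(o(-10) - 310) = (-484 + 271)/(14 - 310) = -213/(-296) = -213*(-1/296) = 213/296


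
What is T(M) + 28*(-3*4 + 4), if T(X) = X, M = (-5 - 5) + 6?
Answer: -228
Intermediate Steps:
M = -4 (M = -10 + 6 = -4)
T(M) + 28*(-3*4 + 4) = -4 + 28*(-3*4 + 4) = -4 + 28*(-12 + 4) = -4 + 28*(-8) = -4 - 224 = -228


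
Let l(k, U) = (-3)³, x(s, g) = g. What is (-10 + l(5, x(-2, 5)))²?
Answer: 1369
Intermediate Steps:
l(k, U) = -27
(-10 + l(5, x(-2, 5)))² = (-10 - 27)² = (-37)² = 1369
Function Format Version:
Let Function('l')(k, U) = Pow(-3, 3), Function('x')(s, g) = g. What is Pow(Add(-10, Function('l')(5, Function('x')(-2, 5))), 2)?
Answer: 1369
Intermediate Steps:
Function('l')(k, U) = -27
Pow(Add(-10, Function('l')(5, Function('x')(-2, 5))), 2) = Pow(Add(-10, -27), 2) = Pow(-37, 2) = 1369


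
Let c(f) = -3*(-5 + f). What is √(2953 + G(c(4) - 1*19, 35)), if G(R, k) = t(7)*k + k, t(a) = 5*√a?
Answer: √(2988 + 175*√7) ≈ 58.745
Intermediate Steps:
c(f) = 15 - 3*f
G(R, k) = k + 5*k*√7 (G(R, k) = (5*√7)*k + k = 5*k*√7 + k = k + 5*k*√7)
√(2953 + G(c(4) - 1*19, 35)) = √(2953 + 35*(1 + 5*√7)) = √(2953 + (35 + 175*√7)) = √(2988 + 175*√7)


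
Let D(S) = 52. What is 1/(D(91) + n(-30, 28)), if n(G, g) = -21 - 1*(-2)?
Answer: 1/33 ≈ 0.030303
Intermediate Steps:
n(G, g) = -19 (n(G, g) = -21 + 2 = -19)
1/(D(91) + n(-30, 28)) = 1/(52 - 19) = 1/33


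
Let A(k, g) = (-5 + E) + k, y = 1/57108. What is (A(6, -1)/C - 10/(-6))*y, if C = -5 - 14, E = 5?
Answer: 77/3255156 ≈ 2.3655e-5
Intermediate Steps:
y = 1/57108 ≈ 1.7511e-5
A(k, g) = k (A(k, g) = (-5 + 5) + k = 0 + k = k)
C = -19
(A(6, -1)/C - 10/(-6))*y = (6/(-19) - 10/(-6))*(1/57108) = (6*(-1/19) - 10*(-⅙))*(1/57108) = (-6/19 + 5/3)*(1/57108) = (77/57)*(1/57108) = 77/3255156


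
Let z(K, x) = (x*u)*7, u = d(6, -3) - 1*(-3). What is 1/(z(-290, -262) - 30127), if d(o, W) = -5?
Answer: -1/26459 ≈ -3.7794e-5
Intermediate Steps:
u = -2 (u = -5 - 1*(-3) = -5 + 3 = -2)
z(K, x) = -14*x (z(K, x) = (x*(-2))*7 = -2*x*7 = -14*x)
1/(z(-290, -262) - 30127) = 1/(-14*(-262) - 30127) = 1/(3668 - 30127) = 1/(-26459) = -1/26459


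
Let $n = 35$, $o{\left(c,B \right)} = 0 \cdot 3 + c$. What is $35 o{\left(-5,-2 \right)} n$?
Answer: $-6125$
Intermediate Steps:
$o{\left(c,B \right)} = c$ ($o{\left(c,B \right)} = 0 + c = c$)
$35 o{\left(-5,-2 \right)} n = 35 \left(-5\right) 35 = \left(-175\right) 35 = -6125$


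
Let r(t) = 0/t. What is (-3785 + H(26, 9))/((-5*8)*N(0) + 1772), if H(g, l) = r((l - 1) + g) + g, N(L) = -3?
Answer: -3759/1892 ≈ -1.9868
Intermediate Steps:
r(t) = 0
H(g, l) = g (H(g, l) = 0 + g = g)
(-3785 + H(26, 9))/((-5*8)*N(0) + 1772) = (-3785 + 26)/(-5*8*(-3) + 1772) = -3759/(-40*(-3) + 1772) = -3759/(120 + 1772) = -3759/1892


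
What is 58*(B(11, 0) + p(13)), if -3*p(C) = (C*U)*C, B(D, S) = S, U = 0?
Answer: 0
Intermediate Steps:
p(C) = 0 (p(C) = -C*0*C/3 = -0*C = -⅓*0 = 0)
58*(B(11, 0) + p(13)) = 58*(0 + 0) = 58*0 = 0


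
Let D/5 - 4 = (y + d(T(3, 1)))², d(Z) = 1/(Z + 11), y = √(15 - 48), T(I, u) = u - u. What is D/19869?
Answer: -17540/2404149 + 10*I*√33/218559 ≈ -0.0072957 + 0.00026284*I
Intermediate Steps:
T(I, u) = 0
y = I*√33 (y = √(-33) = I*√33 ≈ 5.7446*I)
d(Z) = 1/(11 + Z)
D = 20 + 5*(1/11 + I*√33)² (D = 20 + 5*(I*√33 + 1/(11 + 0))² = 20 + 5*(I*√33 + 1/11)² = 20 + 5*(1/11 + I*√33)² ≈ -144.96 + 5.2223*I)
D/19869 = (-17540/121 + 10*I*√33/11)/19869 = (-17540/121 + 10*I*√33/11)*(1/19869) = -17540/2404149 + 10*I*√33/218559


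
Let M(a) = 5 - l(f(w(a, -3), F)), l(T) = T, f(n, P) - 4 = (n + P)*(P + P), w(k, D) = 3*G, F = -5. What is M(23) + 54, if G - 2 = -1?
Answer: 35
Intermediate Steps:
G = 1 (G = 2 - 1 = 1)
w(k, D) = 3 (w(k, D) = 3*1 = 3)
f(n, P) = 4 + 2*P*(P + n) (f(n, P) = 4 + (n + P)*(P + P) = 4 + (P + n)*(2*P) = 4 + 2*P*(P + n))
M(a) = -19 (M(a) = 5 - (4 + 2*(-5)² + 2*(-5)*3) = 5 - (4 + 2*25 - 30) = 5 - (4 + 50 - 30) = 5 - 1*24 = 5 - 24 = -19)
M(23) + 54 = -19 + 54 = 35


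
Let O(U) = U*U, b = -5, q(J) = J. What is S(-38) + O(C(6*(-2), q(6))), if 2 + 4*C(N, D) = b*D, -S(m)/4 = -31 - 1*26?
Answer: 292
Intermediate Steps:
S(m) = 228 (S(m) = -4*(-31 - 1*26) = -4*(-31 - 26) = -4*(-57) = 228)
C(N, D) = -½ - 5*D/4 (C(N, D) = -½ + (-5*D)/4 = -½ - 5*D/4)
O(U) = U²
S(-38) + O(C(6*(-2), q(6))) = 228 + (-½ - 5/4*6)² = 228 + (-½ - 15/2)² = 228 + (-8)² = 228 + 64 = 292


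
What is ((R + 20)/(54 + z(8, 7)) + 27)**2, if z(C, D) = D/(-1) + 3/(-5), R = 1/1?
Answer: 40564161/53824 ≈ 753.64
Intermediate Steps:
R = 1
z(C, D) = -3/5 - D (z(C, D) = D*(-1) + 3*(-1/5) = -D - 3/5 = -3/5 - D)
((R + 20)/(54 + z(8, 7)) + 27)**2 = ((1 + 20)/(54 + (-3/5 - 1*7)) + 27)**2 = (21/(54 + (-3/5 - 7)) + 27)**2 = (21/(54 - 38/5) + 27)**2 = (21/(232/5) + 27)**2 = (21*(5/232) + 27)**2 = (105/232 + 27)**2 = (6369/232)**2 = 40564161/53824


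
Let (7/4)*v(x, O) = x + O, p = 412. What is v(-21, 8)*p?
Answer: -21424/7 ≈ -3060.6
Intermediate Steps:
v(x, O) = 4*O/7 + 4*x/7 (v(x, O) = 4*(x + O)/7 = 4*(O + x)/7 = 4*O/7 + 4*x/7)
v(-21, 8)*p = ((4/7)*8 + (4/7)*(-21))*412 = (32/7 - 12)*412 = -52/7*412 = -21424/7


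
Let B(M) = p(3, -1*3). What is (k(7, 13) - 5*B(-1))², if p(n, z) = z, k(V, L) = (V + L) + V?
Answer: 1764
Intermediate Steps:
k(V, L) = L + 2*V (k(V, L) = (L + V) + V = L + 2*V)
B(M) = -3 (B(M) = -1*3 = -3)
(k(7, 13) - 5*B(-1))² = ((13 + 2*7) - 5*(-3))² = ((13 + 14) + 15)² = (27 + 15)² = 42² = 1764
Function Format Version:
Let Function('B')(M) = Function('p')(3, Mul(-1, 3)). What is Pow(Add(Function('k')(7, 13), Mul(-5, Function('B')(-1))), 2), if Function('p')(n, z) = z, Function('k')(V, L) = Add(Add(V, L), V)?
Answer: 1764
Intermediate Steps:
Function('k')(V, L) = Add(L, Mul(2, V)) (Function('k')(V, L) = Add(Add(L, V), V) = Add(L, Mul(2, V)))
Function('B')(M) = -3 (Function('B')(M) = Mul(-1, 3) = -3)
Pow(Add(Function('k')(7, 13), Mul(-5, Function('B')(-1))), 2) = Pow(Add(Add(13, Mul(2, 7)), Mul(-5, -3)), 2) = Pow(Add(Add(13, 14), 15), 2) = Pow(Add(27, 15), 2) = Pow(42, 2) = 1764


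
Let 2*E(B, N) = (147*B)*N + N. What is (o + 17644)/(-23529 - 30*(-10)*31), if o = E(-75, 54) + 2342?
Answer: 92554/4743 ≈ 19.514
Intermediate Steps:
E(B, N) = N/2 + 147*B*N/2 (E(B, N) = ((147*B)*N + N)/2 = (147*B*N + N)/2 = (N + 147*B*N)/2 = N/2 + 147*B*N/2)
o = -295306 (o = (½)*54*(1 + 147*(-75)) + 2342 = (½)*54*(1 - 11025) + 2342 = (½)*54*(-11024) + 2342 = -297648 + 2342 = -295306)
(o + 17644)/(-23529 - 30*(-10)*31) = (-295306 + 17644)/(-23529 - 30*(-10)*31) = -277662/(-23529 + 300*31) = -277662/(-23529 + 9300) = -277662/(-14229) = -277662*(-1/14229) = 92554/4743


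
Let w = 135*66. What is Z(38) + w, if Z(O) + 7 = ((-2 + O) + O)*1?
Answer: 8977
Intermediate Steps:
w = 8910
Z(O) = -9 + 2*O (Z(O) = -7 + ((-2 + O) + O)*1 = -7 + (-2 + 2*O)*1 = -7 + (-2 + 2*O) = -9 + 2*O)
Z(38) + w = (-9 + 2*38) + 8910 = (-9 + 76) + 8910 = 67 + 8910 = 8977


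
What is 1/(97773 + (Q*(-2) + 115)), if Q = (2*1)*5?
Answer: 1/97868 ≈ 1.0218e-5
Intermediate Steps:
Q = 10 (Q = 2*5 = 10)
1/(97773 + (Q*(-2) + 115)) = 1/(97773 + (10*(-2) + 115)) = 1/(97773 + (-20 + 115)) = 1/(97773 + 95) = 1/97868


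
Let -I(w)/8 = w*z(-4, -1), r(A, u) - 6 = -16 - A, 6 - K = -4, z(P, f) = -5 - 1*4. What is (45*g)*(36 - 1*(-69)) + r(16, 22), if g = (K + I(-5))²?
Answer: 578812474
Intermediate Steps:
z(P, f) = -9 (z(P, f) = -5 - 4 = -9)
K = 10 (K = 6 - 1*(-4) = 6 + 4 = 10)
r(A, u) = -10 - A (r(A, u) = 6 + (-16 - A) = -10 - A)
I(w) = 72*w (I(w) = -8*w*(-9) = -(-72)*w = 72*w)
g = 122500 (g = (10 + 72*(-5))² = (10 - 360)² = (-350)² = 122500)
(45*g)*(36 - 1*(-69)) + r(16, 22) = (45*122500)*(36 - 1*(-69)) + (-10 - 1*16) = 5512500*(36 + 69) + (-10 - 16) = 5512500*105 - 26 = 578812500 - 26 = 578812474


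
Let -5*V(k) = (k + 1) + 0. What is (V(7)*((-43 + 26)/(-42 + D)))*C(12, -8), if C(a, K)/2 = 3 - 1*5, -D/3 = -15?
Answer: -544/15 ≈ -36.267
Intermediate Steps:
D = 45 (D = -3*(-15) = 45)
V(k) = -1/5 - k/5 (V(k) = -((k + 1) + 0)/5 = -((1 + k) + 0)/5 = -(1 + k)/5 = -1/5 - k/5)
C(a, K) = -4 (C(a, K) = 2*(3 - 1*5) = 2*(3 - 5) = 2*(-2) = -4)
(V(7)*((-43 + 26)/(-42 + D)))*C(12, -8) = ((-1/5 - 1/5*7)*((-43 + 26)/(-42 + 45)))*(-4) = ((-1/5 - 7/5)*(-17/3))*(-4) = -(-136)/(5*3)*(-4) = -8/5*(-17/3)*(-4) = (136/15)*(-4) = -544/15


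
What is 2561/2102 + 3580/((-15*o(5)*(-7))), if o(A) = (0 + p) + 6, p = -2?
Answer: 430039/44142 ≈ 9.7422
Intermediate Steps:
o(A) = 4 (o(A) = (0 - 2) + 6 = -2 + 6 = 4)
2561/2102 + 3580/((-15*o(5)*(-7))) = 2561/2102 + 3580/((-15*4*(-7))) = 2561*(1/2102) + 3580/((-60*(-7))) = 2561/2102 + 3580/420 = 2561/2102 + 3580*(1/420) = 2561/2102 + 179/21 = 430039/44142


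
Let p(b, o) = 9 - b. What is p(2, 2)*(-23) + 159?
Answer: -2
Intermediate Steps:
p(2, 2)*(-23) + 159 = (9 - 1*2)*(-23) + 159 = (9 - 2)*(-23) + 159 = 7*(-23) + 159 = -161 + 159 = -2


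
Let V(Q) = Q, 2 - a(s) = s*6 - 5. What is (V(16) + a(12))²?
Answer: 2401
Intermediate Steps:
a(s) = 7 - 6*s (a(s) = 2 - (s*6 - 5) = 2 - (6*s - 5) = 2 - (-5 + 6*s) = 2 + (5 - 6*s) = 7 - 6*s)
(V(16) + a(12))² = (16 + (7 - 6*12))² = (16 + (7 - 72))² = (16 - 65)² = (-49)² = 2401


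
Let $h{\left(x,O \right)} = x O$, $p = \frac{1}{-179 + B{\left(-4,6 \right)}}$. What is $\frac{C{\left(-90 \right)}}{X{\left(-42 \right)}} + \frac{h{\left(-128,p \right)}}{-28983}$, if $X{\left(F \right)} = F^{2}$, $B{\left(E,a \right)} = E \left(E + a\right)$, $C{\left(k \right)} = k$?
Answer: $- \frac{27111649}{531142458} \approx -0.051044$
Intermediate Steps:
$p = - \frac{1}{187}$ ($p = \frac{1}{-179 - 4 \left(-4 + 6\right)} = \frac{1}{-179 - 8} = \frac{1}{-187} = - \frac{1}{187} \approx -0.0053476$)
$h{\left(x,O \right)} = O x$
$\frac{C{\left(-90 \right)}}{X{\left(-42 \right)}} + \frac{h{\left(-128,p \right)}}{-28983} = - \frac{90}{\left(-42\right)^{2}} + \frac{\left(- \frac{1}{187}\right) \left(-128\right)}{-28983} = - \frac{90}{1764} + \frac{128}{187} \left(- \frac{1}{28983}\right) = \left(-90\right) \frac{1}{1764} - \frac{128}{5419821} = - \frac{5}{98} - \frac{128}{5419821} = - \frac{27111649}{531142458}$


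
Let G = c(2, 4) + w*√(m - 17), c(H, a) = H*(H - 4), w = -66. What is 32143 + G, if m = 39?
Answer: 32139 - 66*√22 ≈ 31829.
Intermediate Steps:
c(H, a) = H*(-4 + H)
G = -4 - 66*√22 (G = 2*(-4 + 2) - 66*√(39 - 17) = 2*(-2) - 66*√22 = -4 - 66*√22 ≈ -313.57)
32143 + G = 32143 + (-4 - 66*√22) = 32139 - 66*√22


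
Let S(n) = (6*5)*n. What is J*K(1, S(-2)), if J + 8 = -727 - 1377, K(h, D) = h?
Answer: -2112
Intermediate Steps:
S(n) = 30*n
J = -2112 (J = -8 + (-727 - 1377) = -8 - 2104 = -2112)
J*K(1, S(-2)) = -2112*1 = -2112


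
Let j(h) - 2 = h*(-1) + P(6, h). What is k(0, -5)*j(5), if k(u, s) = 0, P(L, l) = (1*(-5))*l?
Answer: 0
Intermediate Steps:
P(L, l) = -5*l
j(h) = 2 - 6*h (j(h) = 2 + (h*(-1) - 5*h) = 2 + (-h - 5*h) = 2 - 6*h)
k(0, -5)*j(5) = 0*(2 - 6*5) = 0*(2 - 30) = 0*(-28) = 0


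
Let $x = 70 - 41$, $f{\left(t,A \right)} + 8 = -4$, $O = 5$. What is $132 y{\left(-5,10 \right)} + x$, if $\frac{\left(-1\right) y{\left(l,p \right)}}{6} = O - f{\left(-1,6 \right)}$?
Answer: $-13435$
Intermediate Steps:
$f{\left(t,A \right)} = -12$ ($f{\left(t,A \right)} = -8 - 4 = -12$)
$y{\left(l,p \right)} = -102$ ($y{\left(l,p \right)} = - 6 \left(5 - -12\right) = - 6 \left(5 + 12\right) = \left(-6\right) 17 = -102$)
$x = 29$
$132 y{\left(-5,10 \right)} + x = 132 \left(-102\right) + 29 = -13464 + 29 = -13435$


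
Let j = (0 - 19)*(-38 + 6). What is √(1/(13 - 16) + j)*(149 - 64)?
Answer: 85*√5469/3 ≈ 2095.3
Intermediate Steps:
j = 608 (j = -19*(-32) = 608)
√(1/(13 - 16) + j)*(149 - 64) = √(1/(13 - 16) + 608)*(149 - 64) = √(1/(-3) + 608)*85 = √(-⅓ + 608)*85 = √(1823/3)*85 = (√5469/3)*85 = 85*√5469/3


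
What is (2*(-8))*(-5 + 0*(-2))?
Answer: 80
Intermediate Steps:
(2*(-8))*(-5 + 0*(-2)) = -16*(-5 + 0) = -16*(-5) = 80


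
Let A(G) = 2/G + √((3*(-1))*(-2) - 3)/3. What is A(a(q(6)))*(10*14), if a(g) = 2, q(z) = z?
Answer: 140 + 140*√3/3 ≈ 220.83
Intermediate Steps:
A(G) = 2/G + √3/3 (A(G) = 2/G + √(-3*(-2) - 3)*(⅓) = 2/G + √(6 - 3)*(⅓) = 2/G + √3*(⅓) = 2/G + √3/3)
A(a(q(6)))*(10*14) = (2/2 + √3/3)*(10*14) = (2*(½) + √3/3)*140 = (1 + √3/3)*140 = 140 + 140*√3/3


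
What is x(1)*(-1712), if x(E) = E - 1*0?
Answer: -1712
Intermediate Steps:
x(E) = E (x(E) = E + 0 = E)
x(1)*(-1712) = 1*(-1712) = -1712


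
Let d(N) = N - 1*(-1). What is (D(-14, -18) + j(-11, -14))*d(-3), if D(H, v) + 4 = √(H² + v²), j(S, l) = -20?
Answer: 48 - 4*√130 ≈ 2.3930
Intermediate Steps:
d(N) = 1 + N (d(N) = N + 1 = 1 + N)
D(H, v) = -4 + √(H² + v²)
(D(-14, -18) + j(-11, -14))*d(-3) = ((-4 + √((-14)² + (-18)²)) - 20)*(1 - 3) = ((-4 + √(196 + 324)) - 20)*(-2) = ((-4 + √520) - 20)*(-2) = ((-4 + 2*√130) - 20)*(-2) = (-24 + 2*√130)*(-2) = 48 - 4*√130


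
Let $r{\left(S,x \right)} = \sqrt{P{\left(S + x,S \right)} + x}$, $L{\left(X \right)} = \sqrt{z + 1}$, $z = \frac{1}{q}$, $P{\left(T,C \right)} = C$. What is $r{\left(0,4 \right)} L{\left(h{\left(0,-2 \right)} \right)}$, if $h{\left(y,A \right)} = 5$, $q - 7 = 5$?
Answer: $\frac{\sqrt{39}}{3} \approx 2.0817$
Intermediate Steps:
$q = 12$ ($q = 7 + 5 = 12$)
$z = \frac{1}{12} \approx 0.083333$
$L{\left(X \right)} = \frac{\sqrt{39}}{6}$ ($L{\left(X \right)} = \sqrt{\frac{1}{12} + 1} = \sqrt{\frac{13}{12}} = \frac{\sqrt{39}}{6}$)
$r{\left(S,x \right)} = \sqrt{S + x}$
$r{\left(0,4 \right)} L{\left(h{\left(0,-2 \right)} \right)} = \sqrt{0 + 4} \frac{\sqrt{39}}{6} = \sqrt{4} \frac{\sqrt{39}}{6} = 2 \frac{\sqrt{39}}{6} = \frac{\sqrt{39}}{3}$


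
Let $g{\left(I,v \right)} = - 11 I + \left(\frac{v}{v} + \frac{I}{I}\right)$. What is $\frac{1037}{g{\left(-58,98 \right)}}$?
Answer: $\frac{1037}{640} \approx 1.6203$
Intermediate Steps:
$g{\left(I,v \right)} = 2 - 11 I$ ($g{\left(I,v \right)} = - 11 I + \left(1 + 1\right) = - 11 I + 2 = 2 - 11 I$)
$\frac{1037}{g{\left(-58,98 \right)}} = \frac{1037}{2 - -638} = \frac{1037}{2 + 638} = \frac{1037}{640}$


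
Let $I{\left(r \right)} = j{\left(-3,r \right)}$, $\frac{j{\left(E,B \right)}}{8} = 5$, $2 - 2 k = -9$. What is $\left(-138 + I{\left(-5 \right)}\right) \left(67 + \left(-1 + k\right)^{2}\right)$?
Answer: $- \frac{17101}{2} \approx -8550.5$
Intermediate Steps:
$k = \frac{11}{2}$ ($k = 1 - - \frac{9}{2} = 1 + \frac{9}{2} = \frac{11}{2} \approx 5.5$)
$j{\left(E,B \right)} = 40$ ($j{\left(E,B \right)} = 8 \cdot 5 = 40$)
$I{\left(r \right)} = 40$
$\left(-138 + I{\left(-5 \right)}\right) \left(67 + \left(-1 + k\right)^{2}\right) = \left(-138 + 40\right) \left(67 + \left(-1 + \frac{11}{2}\right)^{2}\right) = - 98 \left(67 + \left(\frac{9}{2}\right)^{2}\right) = - 98 \left(67 + \frac{81}{4}\right) = \left(-98\right) \frac{349}{4} = - \frac{17101}{2}$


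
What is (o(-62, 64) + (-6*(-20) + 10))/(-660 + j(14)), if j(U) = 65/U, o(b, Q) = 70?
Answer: -112/367 ≈ -0.30518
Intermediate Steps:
(o(-62, 64) + (-6*(-20) + 10))/(-660 + j(14)) = (70 + (-6*(-20) + 10))/(-660 + 65/14) = (70 + (120 + 10))/(-660 + 65*(1/14)) = (70 + 130)/(-660 + 65/14) = 200/(-9175/14) = 200*(-14/9175) = -112/367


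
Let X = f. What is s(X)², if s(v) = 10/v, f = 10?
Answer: 1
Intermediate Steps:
X = 10
s(X)² = (10/10)² = (10*(⅒))² = 1² = 1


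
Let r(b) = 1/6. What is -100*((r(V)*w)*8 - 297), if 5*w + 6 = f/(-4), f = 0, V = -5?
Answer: 29860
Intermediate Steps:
r(b) = 1/6
w = -6/5 (w = -6/5 + (0/(-4))/5 = -6/5 + (0*(-1/4))/5 = -6/5 + (1/5)*0 = -6/5 + 0 = -6/5 ≈ -1.2000)
-100*((r(V)*w)*8 - 297) = -100*(((1/6)*(-6/5))*8 - 297) = -100*(-1/5*8 - 297) = -100*(-8/5 - 297) = -100*(-1493/5) = 29860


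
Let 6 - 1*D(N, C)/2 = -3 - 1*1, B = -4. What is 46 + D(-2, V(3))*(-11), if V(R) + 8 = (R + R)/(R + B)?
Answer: -174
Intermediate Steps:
V(R) = -8 + 2*R/(-4 + R) (V(R) = -8 + (R + R)/(R - 4) = -8 + (2*R)/(-4 + R) = -8 + 2*R/(-4 + R))
D(N, C) = 20 (D(N, C) = 12 - 2*(-3 - 1*1) = 12 - 2*(-3 - 1) = 12 - 2*(-4) = 12 + 8 = 20)
46 + D(-2, V(3))*(-11) = 46 + 20*(-11) = 46 - 220 = -174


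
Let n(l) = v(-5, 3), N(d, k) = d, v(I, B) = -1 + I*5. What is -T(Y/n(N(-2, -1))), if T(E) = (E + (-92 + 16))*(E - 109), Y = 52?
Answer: -8658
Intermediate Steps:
v(I, B) = -1 + 5*I
n(l) = -26 (n(l) = -1 + 5*(-5) = -1 - 25 = -26)
T(E) = (-109 + E)*(-76 + E) (T(E) = (E - 76)*(-109 + E) = (-76 + E)*(-109 + E) = (-109 + E)*(-76 + E))
-T(Y/n(N(-2, -1))) = -(8284 + (52/(-26))² - 9620/(-26)) = -(8284 + (52*(-1/26))² - 9620*(-1)/26) = -(8284 + (-2)² - 185*(-2)) = -(8284 + 4 + 370) = -1*8658 = -8658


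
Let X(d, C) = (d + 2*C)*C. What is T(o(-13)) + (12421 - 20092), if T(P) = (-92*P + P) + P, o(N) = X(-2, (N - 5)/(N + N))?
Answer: -1289919/169 ≈ -7632.7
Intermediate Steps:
X(d, C) = C*(d + 2*C)
o(N) = (-5 + N)*(-2 + (-5 + N)/N)/(2*N) (o(N) = ((N - 5)/(N + N))*(-2 + 2*((N - 5)/(N + N))) = ((-5 + N)/((2*N)))*(-2 + 2*((-5 + N)/((2*N)))) = ((-5 + N)*(1/(2*N)))*(-2 + 2*((-5 + N)*(1/(2*N)))) = ((-5 + N)/(2*N))*(-2 + 2*((-5 + N)/(2*N))) = ((-5 + N)/(2*N))*(-2 + (-5 + N)/N) = (-5 + N)*(-2 + (-5 + N)/N)/(2*N))
T(P) = -90*P (T(P) = -91*P + P = -90*P)
T(o(-13)) + (12421 - 20092) = -45*(25 - 1*(-13)²)/(-13)² + (12421 - 20092) = -45*(25 - 1*169)/169 - 7671 = -45*(25 - 169)/169 - 7671 = -45*(-144)/169 - 7671 = -90*(-72/169) - 7671 = 6480/169 - 7671 = -1289919/169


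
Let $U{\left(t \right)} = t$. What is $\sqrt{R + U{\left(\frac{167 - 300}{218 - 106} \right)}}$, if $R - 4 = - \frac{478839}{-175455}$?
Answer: $\frac{\sqrt{303281746005}}{233940} \approx 2.3541$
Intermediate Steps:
$R = \frac{393553}{58485}$ ($R = 4 - \frac{478839}{-175455} = 4 - - \frac{159613}{58485} = 4 + \frac{159613}{58485} = \frac{393553}{58485} \approx 6.7291$)
$\sqrt{R + U{\left(\frac{167 - 300}{218 - 106} \right)}} = \sqrt{\frac{393553}{58485} + \frac{167 - 300}{218 - 106}} = \sqrt{\frac{393553}{58485} - \frac{133}{112}} = \sqrt{\frac{393553}{58485} - \frac{19}{16}} = \sqrt{\frac{5185633}{935760}} = \frac{\sqrt{303281746005}}{233940}$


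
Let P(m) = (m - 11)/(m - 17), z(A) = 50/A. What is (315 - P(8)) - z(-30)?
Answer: 949/3 ≈ 316.33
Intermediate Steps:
P(m) = (-11 + m)/(-17 + m)
(315 - P(8)) - z(-30) = (315 - (-11 + 8)/(-17 + 8)) - 50/(-30) = (315 - (-3)/(-9)) - 50*(-1)/30 = (315 - (-1)*(-3)/9) - 1*(-5/3) = (315 - 1*⅓) + 5/3 = (315 - ⅓) + 5/3 = 944/3 + 5/3 = 949/3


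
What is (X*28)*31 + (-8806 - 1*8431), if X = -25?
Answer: -38937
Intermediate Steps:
(X*28)*31 + (-8806 - 1*8431) = -25*28*31 + (-8806 - 1*8431) = -700*31 + (-8806 - 8431) = -21700 - 17237 = -38937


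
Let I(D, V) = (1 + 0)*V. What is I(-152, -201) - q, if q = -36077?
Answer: 35876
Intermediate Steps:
I(D, V) = V (I(D, V) = 1*V = V)
I(-152, -201) - q = -201 - 1*(-36077) = -201 + 36077 = 35876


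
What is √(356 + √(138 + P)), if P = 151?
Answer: √373 ≈ 19.313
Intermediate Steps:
√(356 + √(138 + P)) = √(356 + √(138 + 151)) = √(356 + √289) = √(356 + 17) = √373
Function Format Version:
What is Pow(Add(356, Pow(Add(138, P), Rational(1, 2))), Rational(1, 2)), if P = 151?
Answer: Pow(373, Rational(1, 2)) ≈ 19.313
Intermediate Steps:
Pow(Add(356, Pow(Add(138, P), Rational(1, 2))), Rational(1, 2)) = Pow(Add(356, Pow(Add(138, 151), Rational(1, 2))), Rational(1, 2)) = Pow(Add(356, Pow(289, Rational(1, 2))), Rational(1, 2)) = Pow(Add(356, 17), Rational(1, 2)) = Pow(373, Rational(1, 2))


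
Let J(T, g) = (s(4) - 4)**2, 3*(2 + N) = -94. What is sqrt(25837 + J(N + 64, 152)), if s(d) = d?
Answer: sqrt(25837) ≈ 160.74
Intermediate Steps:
N = -100/3 (N = -2 + (1/3)*(-94) = -2 - 94/3 = -100/3 ≈ -33.333)
J(T, g) = 0 (J(T, g) = (4 - 4)**2 = 0**2 = 0)
sqrt(25837 + J(N + 64, 152)) = sqrt(25837 + 0) = sqrt(25837)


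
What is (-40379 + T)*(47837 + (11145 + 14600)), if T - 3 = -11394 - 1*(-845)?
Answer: -3747163350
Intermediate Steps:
T = -10546 (T = 3 + (-11394 - 1*(-845)) = 3 + (-11394 + 845) = 3 - 10549 = -10546)
(-40379 + T)*(47837 + (11145 + 14600)) = (-40379 - 10546)*(47837 + (11145 + 14600)) = -50925*(47837 + 25745) = -50925*73582 = -3747163350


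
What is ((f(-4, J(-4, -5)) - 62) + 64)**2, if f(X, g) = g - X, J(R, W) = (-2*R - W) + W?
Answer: 196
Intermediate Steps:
J(R, W) = -2*R (J(R, W) = (-W - 2*R) + W = -2*R)
((f(-4, J(-4, -5)) - 62) + 64)**2 = (((-2*(-4) - 1*(-4)) - 62) + 64)**2 = (((8 + 4) - 62) + 64)**2 = ((12 - 62) + 64)**2 = (-50 + 64)**2 = 14**2 = 196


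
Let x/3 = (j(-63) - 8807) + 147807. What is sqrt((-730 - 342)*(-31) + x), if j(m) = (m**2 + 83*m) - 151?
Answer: sqrt(445999) ≈ 667.83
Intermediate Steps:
j(m) = -151 + m**2 + 83*m
x = 412767 (x = 3*(((-151 + (-63)**2 + 83*(-63)) - 8807) + 147807) = 3*(((-151 + 3969 - 5229) - 8807) + 147807) = 3*((-1411 - 8807) + 147807) = 3*(-10218 + 147807) = 3*137589 = 412767)
sqrt((-730 - 342)*(-31) + x) = sqrt((-730 - 342)*(-31) + 412767) = sqrt(-1072*(-31) + 412767) = sqrt(33232 + 412767) = sqrt(445999)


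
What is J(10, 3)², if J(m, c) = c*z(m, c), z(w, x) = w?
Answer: 900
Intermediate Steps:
J(m, c) = c*m
J(10, 3)² = (3*10)² = 30² = 900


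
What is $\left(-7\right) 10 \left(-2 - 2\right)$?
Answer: $280$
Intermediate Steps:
$\left(-7\right) 10 \left(-2 - 2\right) = - 70 \left(-2 - 2\right) = \left(-70\right) \left(-4\right) = 280$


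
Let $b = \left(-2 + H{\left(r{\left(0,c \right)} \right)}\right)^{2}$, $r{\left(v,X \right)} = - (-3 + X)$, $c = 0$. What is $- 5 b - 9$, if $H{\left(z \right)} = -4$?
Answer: $-189$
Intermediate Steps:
$r{\left(v,X \right)} = 3 - X$
$b = 36$ ($b = \left(-2 - 4\right)^{2} = \left(-6\right)^{2} = 36$)
$- 5 b - 9 = \left(-5\right) 36 - 9 = -180 - 9 = -189$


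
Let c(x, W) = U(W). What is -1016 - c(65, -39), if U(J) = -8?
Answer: -1008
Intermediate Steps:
c(x, W) = -8
-1016 - c(65, -39) = -1016 - 1*(-8) = -1016 + 8 = -1008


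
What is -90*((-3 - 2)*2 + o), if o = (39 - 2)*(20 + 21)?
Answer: -135630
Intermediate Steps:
o = 1517 (o = 37*41 = 1517)
-90*((-3 - 2)*2 + o) = -90*((-3 - 2)*2 + 1517) = -90*(-5*2 + 1517) = -90*(-10 + 1517) = -90*1507 = -135630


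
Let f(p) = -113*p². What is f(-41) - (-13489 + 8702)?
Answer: -185166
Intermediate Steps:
f(-41) - (-13489 + 8702) = -113*(-41)² - (-13489 + 8702) = -113*1681 - 1*(-4787) = -189953 + 4787 = -185166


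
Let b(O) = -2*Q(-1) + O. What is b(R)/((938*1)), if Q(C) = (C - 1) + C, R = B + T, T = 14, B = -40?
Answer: -10/469 ≈ -0.021322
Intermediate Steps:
R = -26 (R = -40 + 14 = -26)
Q(C) = -1 + 2*C (Q(C) = (-1 + C) + C = -1 + 2*C)
b(O) = 6 + O (b(O) = -2*(-1 + 2*(-1)) + O = -2*(-1 - 2) + O = -2*(-3) + O = 6 + O)
b(R)/((938*1)) = (6 - 26)/((938*1)) = -20/938 = -20*1/938 = -10/469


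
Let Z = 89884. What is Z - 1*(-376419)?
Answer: 466303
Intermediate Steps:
Z - 1*(-376419) = 89884 - 1*(-376419) = 89884 + 376419 = 466303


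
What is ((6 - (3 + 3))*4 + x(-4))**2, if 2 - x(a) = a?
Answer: 36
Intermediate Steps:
x(a) = 2 - a
((6 - (3 + 3))*4 + x(-4))**2 = ((6 - (3 + 3))*4 + (2 - 1*(-4)))**2 = ((6 - 1*6)*4 + (2 + 4))**2 = ((6 - 6)*4 + 6)**2 = (0*4 + 6)**2 = (0 + 6)**2 = 6**2 = 36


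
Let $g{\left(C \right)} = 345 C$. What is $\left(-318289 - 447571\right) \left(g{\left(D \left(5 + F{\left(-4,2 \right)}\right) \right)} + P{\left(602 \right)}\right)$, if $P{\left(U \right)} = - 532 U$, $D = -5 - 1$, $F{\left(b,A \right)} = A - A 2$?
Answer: $250033377640$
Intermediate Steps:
$F{\left(b,A \right)} = - A$ ($F{\left(b,A \right)} = A - 2 A = - A$)
$D = -6$
$\left(-318289 - 447571\right) \left(g{\left(D \left(5 + F{\left(-4,2 \right)}\right) \right)} + P{\left(602 \right)}\right) = \left(-318289 - 447571\right) \left(345 \left(- 6 \left(5 - 2\right)\right) - 320264\right) = - 765860 \left(345 \left(- 6 \left(5 - 2\right)\right) - 320264\right) = - 765860 \left(345 \left(\left(-6\right) 3\right) - 320264\right) = - 765860 \left(345 \left(-18\right) - 320264\right) = - 765860 \left(-6210 - 320264\right) = \left(-765860\right) \left(-326474\right) = 250033377640$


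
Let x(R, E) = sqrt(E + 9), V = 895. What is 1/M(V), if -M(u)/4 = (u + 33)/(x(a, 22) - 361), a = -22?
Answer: 361/3712 - sqrt(31)/3712 ≈ 0.095752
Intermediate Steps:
x(R, E) = sqrt(9 + E)
M(u) = -4*(33 + u)/(-361 + sqrt(31)) (M(u) = -4*(u + 33)/(sqrt(9 + 22) - 361) = -4*(33 + u)/(sqrt(31) - 361) = -4*(33 + u)/(-361 + sqrt(31)))
1/M(V) = 1/(4*(33 + 895)/(361 - sqrt(31))) = 1/(4*928/(361 - sqrt(31))) = 1/(3712/(361 - sqrt(31))) = 361/3712 - sqrt(31)/3712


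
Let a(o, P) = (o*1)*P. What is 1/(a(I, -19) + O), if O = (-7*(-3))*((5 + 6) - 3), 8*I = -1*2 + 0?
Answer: 4/691 ≈ 0.0057887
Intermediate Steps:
I = -1/4 (I = (-1*2 + 0)/8 = (-2 + 0)/8 = (1/8)*(-2) = -1/4 ≈ -0.25000)
O = 168 (O = 21*(11 - 3) = 21*8 = 168)
a(o, P) = P*o (a(o, P) = o*P = P*o)
1/(a(I, -19) + O) = 1/(-19*(-1/4) + 168) = 1/(19/4 + 168) = 1/(691/4) = 4/691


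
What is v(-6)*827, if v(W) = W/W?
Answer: 827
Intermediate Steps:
v(W) = 1
v(-6)*827 = 1*827 = 827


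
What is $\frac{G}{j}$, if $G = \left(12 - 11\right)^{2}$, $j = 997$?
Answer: $\frac{1}{997} \approx 0.001003$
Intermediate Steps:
$G = 1$ ($G = 1^{2} = 1$)
$\frac{G}{j} = 1 \cdot \frac{1}{997} = \frac{1}{997}$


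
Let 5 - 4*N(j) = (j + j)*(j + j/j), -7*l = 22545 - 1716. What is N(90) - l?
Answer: -31309/28 ≈ -1118.2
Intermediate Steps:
l = -20829/7 (l = -(22545 - 1716)/7 = -⅐*20829 = -20829/7 ≈ -2975.6)
N(j) = 5/4 - j*(1 + j)/2 (N(j) = 5/4 - (j + j)*(j + j/j)/4 = 5/4 - 2*j*(j + 1)/4 = 5/4 - 2*j*(1 + j)/4 = 5/4 - j*(1 + j)/2)
N(90) - l = (5/4 - ½*90 - ½*90²) - 1*(-20829/7) = (5/4 - 45 - ½*8100) + 20829/7 = (5/4 - 45 - 4050) + 20829/7 = -16375/4 + 20829/7 = -31309/28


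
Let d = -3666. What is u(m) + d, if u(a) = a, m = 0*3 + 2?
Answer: -3664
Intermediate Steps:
m = 2 (m = 0 + 2 = 2)
u(m) + d = 2 - 3666 = -3664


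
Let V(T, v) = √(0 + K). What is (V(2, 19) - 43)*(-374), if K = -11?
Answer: 16082 - 374*I*√11 ≈ 16082.0 - 1240.4*I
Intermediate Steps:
V(T, v) = I*√11 (V(T, v) = √(0 - 11) = √(-11) = I*√11)
(V(2, 19) - 43)*(-374) = (I*√11 - 43)*(-374) = (-43 + I*√11)*(-374) = 16082 - 374*I*√11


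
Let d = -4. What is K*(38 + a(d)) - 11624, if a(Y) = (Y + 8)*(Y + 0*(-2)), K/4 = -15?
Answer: -12944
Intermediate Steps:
K = -60 (K = 4*(-15) = -60)
a(Y) = Y*(8 + Y) (a(Y) = (8 + Y)*(Y + 0) = (8 + Y)*Y = Y*(8 + Y))
K*(38 + a(d)) - 11624 = -60*(38 - 4*(8 - 4)) - 11624 = -60*(38 - 4*4) - 11624 = -60*(38 - 16) - 11624 = -60*22 - 11624 = -1320 - 11624 = -12944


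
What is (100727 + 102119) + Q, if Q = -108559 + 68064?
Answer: 162351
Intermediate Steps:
Q = -40495
(100727 + 102119) + Q = (100727 + 102119) - 40495 = 202846 - 40495 = 162351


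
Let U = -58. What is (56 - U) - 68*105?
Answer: -7026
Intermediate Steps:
(56 - U) - 68*105 = (56 - 1*(-58)) - 68*105 = (56 + 58) - 7140 = 114 - 7140 = -7026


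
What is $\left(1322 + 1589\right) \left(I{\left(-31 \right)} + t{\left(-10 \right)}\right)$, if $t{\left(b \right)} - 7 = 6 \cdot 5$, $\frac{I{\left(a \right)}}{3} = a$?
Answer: $-163016$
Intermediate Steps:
$I{\left(a \right)} = 3 a$
$t{\left(b \right)} = 37$ ($t{\left(b \right)} = 7 + 6 \cdot 5 = 7 + 30 = 37$)
$\left(1322 + 1589\right) \left(I{\left(-31 \right)} + t{\left(-10 \right)}\right) = \left(1322 + 1589\right) \left(3 \left(-31\right) + 37\right) = 2911 \left(-93 + 37\right) = 2911 \left(-56\right) = -163016$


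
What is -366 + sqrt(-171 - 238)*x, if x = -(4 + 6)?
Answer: -366 - 10*I*sqrt(409) ≈ -366.0 - 202.24*I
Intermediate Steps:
x = -10 (x = -1*10 = -10)
-366 + sqrt(-171 - 238)*x = -366 + sqrt(-171 - 238)*(-10) = -366 + sqrt(-409)*(-10) = -366 + (I*sqrt(409))*(-10) = -366 - 10*I*sqrt(409)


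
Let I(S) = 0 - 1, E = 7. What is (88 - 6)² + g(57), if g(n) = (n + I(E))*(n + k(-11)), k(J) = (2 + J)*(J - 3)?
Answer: 16972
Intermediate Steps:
k(J) = (-3 + J)*(2 + J) (k(J) = (2 + J)*(-3 + J) = (-3 + J)*(2 + J))
I(S) = -1
g(n) = (-1 + n)*(126 + n) (g(n) = (n - 1)*(n + (-6 + (-11)² - 1*(-11))) = (-1 + n)*(n + (-6 + 121 + 11)) = (-1 + n)*(n + 126) = (-1 + n)*(126 + n))
(88 - 6)² + g(57) = (88 - 6)² + (-126 + 57² + 125*57) = 82² + (-126 + 3249 + 7125) = 6724 + 10248 = 16972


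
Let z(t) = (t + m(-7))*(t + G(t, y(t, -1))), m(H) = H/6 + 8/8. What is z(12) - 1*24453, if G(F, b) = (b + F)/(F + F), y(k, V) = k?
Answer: -145795/6 ≈ -24299.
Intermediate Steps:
G(F, b) = (F + b)/(2*F) (G(F, b) = (F + b)/((2*F)) = (F + b)*(1/(2*F)) = (F + b)/(2*F))
m(H) = 1 + H/6 (m(H) = H*(⅙) + 8*(⅛) = H/6 + 1 = 1 + H/6)
z(t) = (1 + t)*(-⅙ + t) (z(t) = (t + (1 + (⅙)*(-7)))*(t + (t + t)/(2*t)) = (t + (1 - 7/6))*(t + (2*t)/(2*t)) = (t - ⅙)*(t + 1) = (-⅙ + t)*(1 + t) = (1 + t)*(-⅙ + t))
z(12) - 1*24453 = (-⅙ + 12² + (⅚)*12) - 1*24453 = (-⅙ + 144 + 10) - 24453 = 923/6 - 24453 = -145795/6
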